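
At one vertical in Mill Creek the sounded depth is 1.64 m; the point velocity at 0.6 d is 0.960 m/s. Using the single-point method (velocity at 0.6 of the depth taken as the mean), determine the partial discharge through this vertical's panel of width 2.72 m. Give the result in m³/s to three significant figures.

4.28 m³/s

v̄ = v₀.₆ = 0.960 m/s
q = v̄ × d × w = 0.9600 × 1.64 × 2.72 = 4.282 m³/s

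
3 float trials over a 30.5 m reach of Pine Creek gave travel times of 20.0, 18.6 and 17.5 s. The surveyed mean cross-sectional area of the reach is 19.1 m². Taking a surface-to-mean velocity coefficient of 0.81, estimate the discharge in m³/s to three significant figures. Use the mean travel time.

t̄ = (20.0 + 18.6 + 17.5) / 3 = 18.7 s
v_surface = L / t̄ = 30.5 / 18.7 = 1.631 m/s
v_mean = 0.81 × 1.631 = 1.321 m/s
Q = A × v_mean = 19.1 × 1.321 = 25.23 m³/s

25.2 m³/s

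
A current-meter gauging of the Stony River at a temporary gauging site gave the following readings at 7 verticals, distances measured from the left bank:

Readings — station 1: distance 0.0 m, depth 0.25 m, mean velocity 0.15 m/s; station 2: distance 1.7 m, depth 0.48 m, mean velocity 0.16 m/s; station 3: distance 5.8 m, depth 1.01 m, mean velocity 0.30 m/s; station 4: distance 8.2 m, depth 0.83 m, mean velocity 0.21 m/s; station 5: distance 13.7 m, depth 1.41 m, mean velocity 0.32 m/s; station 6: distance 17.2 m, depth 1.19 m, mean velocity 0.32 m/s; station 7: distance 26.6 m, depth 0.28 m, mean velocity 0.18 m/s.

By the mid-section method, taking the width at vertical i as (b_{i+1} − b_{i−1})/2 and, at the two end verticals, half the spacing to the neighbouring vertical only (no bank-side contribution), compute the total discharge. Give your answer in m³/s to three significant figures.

6.65 m³/s

w_1 = (1.7 − 0.0)/2 = 0.85 m; q_1 = 0.15 × 0.25 × 0.85 = 0.03188 m³/s
w_2 = (5.8 − 0.0)/2 = 2.9 m; q_2 = 0.16 × 0.48 × 2.9 = 0.2227 m³/s
w_3 = (8.2 − 1.7)/2 = 3.25 m; q_3 = 0.30 × 1.01 × 3.25 = 0.9848 m³/s
w_4 = (13.7 − 5.8)/2 = 3.95 m; q_4 = 0.21 × 0.83 × 3.95 = 0.6885 m³/s
w_5 = (17.2 − 8.2)/2 = 4.5 m; q_5 = 0.32 × 1.41 × 4.5 = 2.030 m³/s
w_6 = (26.6 − 13.7)/2 = 6.45 m; q_6 = 0.32 × 1.19 × 6.45 = 2.456 m³/s
w_7 = (26.6 − 17.2)/2 = 4.7 m; q_7 = 0.18 × 0.28 × 4.7 = 0.2369 m³/s
Q = Σ qᵢ = 6.651 m³/s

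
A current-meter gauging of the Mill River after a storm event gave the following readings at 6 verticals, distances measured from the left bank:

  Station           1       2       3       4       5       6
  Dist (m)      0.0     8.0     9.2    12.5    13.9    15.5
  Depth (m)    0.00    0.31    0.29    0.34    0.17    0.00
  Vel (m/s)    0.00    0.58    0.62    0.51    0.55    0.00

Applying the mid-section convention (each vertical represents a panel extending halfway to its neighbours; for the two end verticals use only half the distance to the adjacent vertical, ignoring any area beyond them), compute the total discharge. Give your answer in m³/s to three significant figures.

w_2 = (9.2 − 0.0)/2 = 4.6 m; q_2 = 0.58 × 0.31 × 4.6 = 0.8271 m³/s
w_3 = (12.5 − 8.0)/2 = 2.25 m; q_3 = 0.62 × 0.29 × 2.25 = 0.4046 m³/s
w_4 = (13.9 − 9.2)/2 = 2.35 m; q_4 = 0.51 × 0.34 × 2.35 = 0.4075 m³/s
w_5 = (15.5 − 12.5)/2 = 1.5 m; q_5 = 0.55 × 0.17 × 1.5 = 0.1403 m³/s
Stations 1, 6 contribute zero (depth or velocity is 0).
Q = Σ qᵢ = 1.779 m³/s

1.78 m³/s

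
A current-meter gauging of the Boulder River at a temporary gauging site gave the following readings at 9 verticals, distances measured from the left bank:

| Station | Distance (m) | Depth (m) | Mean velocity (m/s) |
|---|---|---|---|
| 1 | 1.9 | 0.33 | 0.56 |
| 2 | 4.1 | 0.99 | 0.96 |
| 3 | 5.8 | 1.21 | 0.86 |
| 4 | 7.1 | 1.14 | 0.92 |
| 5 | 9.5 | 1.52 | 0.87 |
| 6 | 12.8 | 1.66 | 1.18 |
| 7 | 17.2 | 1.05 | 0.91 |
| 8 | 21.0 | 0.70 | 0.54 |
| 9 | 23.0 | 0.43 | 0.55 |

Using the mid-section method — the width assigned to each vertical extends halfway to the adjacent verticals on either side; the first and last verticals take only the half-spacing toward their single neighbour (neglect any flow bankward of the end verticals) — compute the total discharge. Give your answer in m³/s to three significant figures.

w_1 = (4.1 − 1.9)/2 = 1.1 m; q_1 = 0.56 × 0.33 × 1.1 = 0.2033 m³/s
w_2 = (5.8 − 1.9)/2 = 1.95 m; q_2 = 0.96 × 0.99 × 1.95 = 1.853 m³/s
w_3 = (7.1 − 4.1)/2 = 1.5 m; q_3 = 0.86 × 1.21 × 1.5 = 1.561 m³/s
w_4 = (9.5 − 5.8)/2 = 1.85 m; q_4 = 0.92 × 1.14 × 1.85 = 1.940 m³/s
w_5 = (12.8 − 7.1)/2 = 2.85 m; q_5 = 0.87 × 1.52 × 2.85 = 3.769 m³/s
w_6 = (17.2 − 9.5)/2 = 3.85 m; q_6 = 1.18 × 1.66 × 3.85 = 7.541 m³/s
w_7 = (21.0 − 12.8)/2 = 4.1 m; q_7 = 0.91 × 1.05 × 4.1 = 3.918 m³/s
w_8 = (23.0 − 17.2)/2 = 2.9 m; q_8 = 0.54 × 0.70 × 2.9 = 1.096 m³/s
w_9 = (23.0 − 21.0)/2 = 1 m; q_9 = 0.55 × 0.43 × 1 = 0.2365 m³/s
Q = Σ qᵢ = 22.12 m³/s

22.1 m³/s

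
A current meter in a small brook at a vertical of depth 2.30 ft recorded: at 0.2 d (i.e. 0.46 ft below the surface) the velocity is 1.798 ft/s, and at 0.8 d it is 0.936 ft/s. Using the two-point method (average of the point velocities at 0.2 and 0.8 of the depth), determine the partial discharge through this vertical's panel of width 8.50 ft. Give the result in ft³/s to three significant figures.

v̄ = (1.798 + 0.936) / 2 = 1.367 ft/s
q = v̄ × d × w = 1.367 × 2.30 × 8.50 = 26.72 ft³/s

26.7 ft³/s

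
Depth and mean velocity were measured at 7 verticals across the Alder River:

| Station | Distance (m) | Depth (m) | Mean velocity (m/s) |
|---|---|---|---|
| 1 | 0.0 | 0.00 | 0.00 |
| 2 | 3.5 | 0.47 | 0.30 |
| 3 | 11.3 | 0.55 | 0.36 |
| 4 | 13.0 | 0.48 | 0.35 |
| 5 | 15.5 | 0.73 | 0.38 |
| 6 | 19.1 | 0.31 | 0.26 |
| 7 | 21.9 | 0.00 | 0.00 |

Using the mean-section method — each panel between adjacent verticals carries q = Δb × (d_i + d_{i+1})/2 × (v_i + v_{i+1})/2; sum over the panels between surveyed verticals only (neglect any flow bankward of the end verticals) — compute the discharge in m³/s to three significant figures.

Panel 1-2: Δb = 3.5 m, d̄ = (0.00+0.47)/2 = 0.235, v̄ = (0.00+0.30)/2 = 0.15 → q = 3.5×0.235×0.15 = 0.1234 m³/s
Panel 2-3: Δb = 7.8 m, d̄ = (0.47+0.55)/2 = 0.51, v̄ = (0.30+0.36)/2 = 0.33 → q = 7.8×0.51×0.33 = 1.313 m³/s
Panel 3-4: Δb = 1.7 m, d̄ = (0.55+0.48)/2 = 0.515, v̄ = (0.36+0.35)/2 = 0.355 → q = 1.7×0.515×0.355 = 0.3108 m³/s
Panel 4-5: Δb = 2.5 m, d̄ = (0.48+0.73)/2 = 0.605, v̄ = (0.35+0.38)/2 = 0.365 → q = 2.5×0.605×0.365 = 0.5521 m³/s
Panel 5-6: Δb = 3.6 m, d̄ = (0.73+0.31)/2 = 0.52, v̄ = (0.38+0.26)/2 = 0.32 → q = 3.6×0.52×0.32 = 0.5990 m³/s
Panel 6-7: Δb = 2.8 m, d̄ = (0.31+0.00)/2 = 0.155, v̄ = (0.26+0.00)/2 = 0.13 → q = 2.8×0.155×0.13 = 0.05642 m³/s
Q = Σ q = 2.954 m³/s

2.95 m³/s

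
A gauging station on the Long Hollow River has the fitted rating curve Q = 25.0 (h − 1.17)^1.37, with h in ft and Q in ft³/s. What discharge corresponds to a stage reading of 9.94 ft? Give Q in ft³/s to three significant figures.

Q = 25.0 × (9.94 − 1.17)^1.37 = 25.0 × 8.77^1.37 = 489.6 ft³/s

490 ft³/s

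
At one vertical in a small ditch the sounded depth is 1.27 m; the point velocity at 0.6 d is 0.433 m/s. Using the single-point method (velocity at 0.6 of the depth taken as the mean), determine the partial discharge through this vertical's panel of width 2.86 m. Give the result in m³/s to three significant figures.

1.57 m³/s

v̄ = v₀.₆ = 0.433 m/s
q = v̄ × d × w = 0.4330 × 1.27 × 2.86 = 1.573 m³/s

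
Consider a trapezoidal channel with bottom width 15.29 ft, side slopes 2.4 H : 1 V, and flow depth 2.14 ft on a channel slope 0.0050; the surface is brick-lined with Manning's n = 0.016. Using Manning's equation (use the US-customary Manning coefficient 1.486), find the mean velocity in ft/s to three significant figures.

9.19 ft/s

A = (b + z·y)·y = (15.29 + 2.4×2.14)×2.14 = 43.71 ft²
P = b + 2y√(1+z²) = 15.29 + 2×2.14×√(1+2.4²) = 26.42 ft
R = A/P = 43.71/26.42 = 1.655 ft
Q = (1.486/n)·A·R^(2/3)·S^(1/2) = (1.486/0.016) × 43.71 × 1.655^(2/3) × 0.0050^(1/2) = 401.6 ft³/s
V = Q/A = 401.6/43.71 = 9.187 ft/s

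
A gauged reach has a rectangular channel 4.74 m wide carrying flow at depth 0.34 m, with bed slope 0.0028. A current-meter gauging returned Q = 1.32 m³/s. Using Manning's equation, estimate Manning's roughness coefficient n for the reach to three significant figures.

A = b·y = 4.74 × 0.34 = 1.612 m²
P = b + 2y = 4.74 + 2×0.34 = 5.420 m
R = A/P = 1.612/5.420 = 0.2973 m
n = (1/Q)·A·R^(2/3)·S^(1/2) = (1/1.32) × 1.612 × 0.4455 × 0.05292 = 0.02878

0.0288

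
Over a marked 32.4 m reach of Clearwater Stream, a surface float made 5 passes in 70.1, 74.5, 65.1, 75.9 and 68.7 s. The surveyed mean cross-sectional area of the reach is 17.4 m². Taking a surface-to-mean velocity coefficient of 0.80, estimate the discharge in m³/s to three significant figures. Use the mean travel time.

6.36 m³/s

t̄ = (70.1 + 74.5 + 65.1 + 75.9 + 68.7) / 5 = 70.86 s
v_surface = L / t̄ = 32.4 / 70.86 = 0.4572 m/s
v_mean = 0.80 × 0.4572 = 0.3658 m/s
Q = A × v_mean = 17.4 × 0.3658 = 6.365 m³/s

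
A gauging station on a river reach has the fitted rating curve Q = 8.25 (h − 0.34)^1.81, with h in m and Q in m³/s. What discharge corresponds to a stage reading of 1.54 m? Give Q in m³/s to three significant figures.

Q = 8.25 × (1.54 − 0.34)^1.81 = 8.25 × 1.2^1.81 = 11.48 m³/s

11.5 m³/s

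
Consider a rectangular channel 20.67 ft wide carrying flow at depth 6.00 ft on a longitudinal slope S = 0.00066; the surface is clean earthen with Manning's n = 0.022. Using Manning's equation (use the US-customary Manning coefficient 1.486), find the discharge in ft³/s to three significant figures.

524 ft³/s

A = b·y = 20.67 × 6.00 = 124.0 ft²
P = b + 2y = 20.67 + 2×6.00 = 32.67 ft
R = A/P = 124.0/32.67 = 3.796 ft
Q = (1.486/n)·A·R^(2/3)·S^(1/2) = (1.486/0.022) × 124.0 × 3.796^(2/3) × 0.00066^(1/2) = 523.7 ft³/s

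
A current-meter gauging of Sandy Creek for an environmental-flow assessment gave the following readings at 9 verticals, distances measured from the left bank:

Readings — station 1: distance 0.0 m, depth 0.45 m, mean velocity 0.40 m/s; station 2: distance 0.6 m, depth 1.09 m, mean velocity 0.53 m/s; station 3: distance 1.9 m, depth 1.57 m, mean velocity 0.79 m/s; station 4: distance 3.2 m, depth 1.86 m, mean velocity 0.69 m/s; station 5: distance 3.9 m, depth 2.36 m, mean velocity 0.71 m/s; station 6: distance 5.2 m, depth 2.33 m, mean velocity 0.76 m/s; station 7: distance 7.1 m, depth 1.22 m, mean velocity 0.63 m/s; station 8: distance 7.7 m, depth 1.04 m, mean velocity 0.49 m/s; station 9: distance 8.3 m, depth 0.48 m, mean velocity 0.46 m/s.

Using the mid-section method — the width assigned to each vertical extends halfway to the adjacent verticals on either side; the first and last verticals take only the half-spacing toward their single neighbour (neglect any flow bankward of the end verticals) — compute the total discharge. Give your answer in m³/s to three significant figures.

w_1 = (0.6 − 0.0)/2 = 0.3 m; q_1 = 0.40 × 0.45 × 0.3 = 0.05400 m³/s
w_2 = (1.9 − 0.0)/2 = 0.95 m; q_2 = 0.53 × 1.09 × 0.95 = 0.5488 m³/s
w_3 = (3.2 − 0.6)/2 = 1.3 m; q_3 = 0.79 × 1.57 × 1.3 = 1.612 m³/s
w_4 = (3.9 − 1.9)/2 = 1 m; q_4 = 0.69 × 1.86 × 1 = 1.283 m³/s
w_5 = (5.2 − 3.2)/2 = 1 m; q_5 = 0.71 × 2.36 × 1 = 1.676 m³/s
w_6 = (7.1 − 3.9)/2 = 1.6 m; q_6 = 0.76 × 2.33 × 1.6 = 2.833 m³/s
w_7 = (7.7 − 5.2)/2 = 1.25 m; q_7 = 0.63 × 1.22 × 1.25 = 0.9608 m³/s
w_8 = (8.3 − 7.1)/2 = 0.6 m; q_8 = 0.49 × 1.04 × 0.6 = 0.3058 m³/s
w_9 = (8.3 − 7.7)/2 = 0.3 m; q_9 = 0.46 × 0.48 × 0.3 = 0.06624 m³/s
Q = Σ qᵢ = 9.340 m³/s

9.34 m³/s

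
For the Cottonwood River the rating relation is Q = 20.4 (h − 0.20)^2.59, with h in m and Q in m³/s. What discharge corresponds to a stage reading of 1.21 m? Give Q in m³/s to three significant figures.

20.9 m³/s

Q = 20.4 × (1.21 − 0.20)^2.59 = 20.4 × 1.01^2.59 = 20.93 m³/s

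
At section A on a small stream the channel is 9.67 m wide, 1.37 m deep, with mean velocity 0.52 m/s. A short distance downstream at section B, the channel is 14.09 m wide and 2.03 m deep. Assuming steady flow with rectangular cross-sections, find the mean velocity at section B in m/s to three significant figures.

0.241 m/s

Q = A₁V₁ = (9.67×1.37) × 0.52 = 6.889 m³/s
A₂ = 14.09 × 2.03 = 28.60 m²
V₂ = Q/A₂ = 6.889/28.60 = 0.2408 m/s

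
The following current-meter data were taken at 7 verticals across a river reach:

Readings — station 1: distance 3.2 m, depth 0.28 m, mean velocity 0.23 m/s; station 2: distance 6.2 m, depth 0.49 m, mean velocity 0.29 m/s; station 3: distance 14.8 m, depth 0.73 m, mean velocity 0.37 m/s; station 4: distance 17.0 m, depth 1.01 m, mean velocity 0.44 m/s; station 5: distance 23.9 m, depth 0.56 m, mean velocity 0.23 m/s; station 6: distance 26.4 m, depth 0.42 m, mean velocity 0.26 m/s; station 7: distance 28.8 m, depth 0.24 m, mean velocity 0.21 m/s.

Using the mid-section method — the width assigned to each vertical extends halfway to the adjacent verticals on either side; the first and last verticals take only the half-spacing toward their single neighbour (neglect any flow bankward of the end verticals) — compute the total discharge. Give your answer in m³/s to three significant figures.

w_1 = (6.2 − 3.2)/2 = 1.5 m; q_1 = 0.23 × 0.28 × 1.5 = 0.09660 m³/s
w_2 = (14.8 − 3.2)/2 = 5.8 m; q_2 = 0.29 × 0.49 × 5.8 = 0.8242 m³/s
w_3 = (17.0 − 6.2)/2 = 5.4 m; q_3 = 0.37 × 0.73 × 5.4 = 1.459 m³/s
w_4 = (23.9 − 14.8)/2 = 4.55 m; q_4 = 0.44 × 1.01 × 4.55 = 2.022 m³/s
w_5 = (26.4 − 17.0)/2 = 4.7 m; q_5 = 0.23 × 0.56 × 4.7 = 0.6054 m³/s
w_6 = (28.8 − 23.9)/2 = 2.45 m; q_6 = 0.26 × 0.42 × 2.45 = 0.2675 m³/s
w_7 = (28.8 − 26.4)/2 = 1.2 m; q_7 = 0.21 × 0.24 × 1.2 = 0.06048 m³/s
Q = Σ qᵢ = 5.335 m³/s

5.33 m³/s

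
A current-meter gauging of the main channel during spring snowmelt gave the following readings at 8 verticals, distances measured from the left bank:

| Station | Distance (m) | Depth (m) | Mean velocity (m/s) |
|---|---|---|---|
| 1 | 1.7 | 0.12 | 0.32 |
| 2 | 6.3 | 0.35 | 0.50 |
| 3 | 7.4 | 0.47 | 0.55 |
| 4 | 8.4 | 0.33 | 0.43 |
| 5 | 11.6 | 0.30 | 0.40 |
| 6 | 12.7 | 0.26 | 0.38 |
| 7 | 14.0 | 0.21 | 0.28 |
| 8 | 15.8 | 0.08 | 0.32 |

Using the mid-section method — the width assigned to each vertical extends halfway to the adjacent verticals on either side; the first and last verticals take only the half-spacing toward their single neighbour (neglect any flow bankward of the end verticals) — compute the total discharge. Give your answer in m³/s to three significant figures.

1.65 m³/s

w_1 = (6.3 − 1.7)/2 = 2.3 m; q_1 = 0.32 × 0.12 × 2.3 = 0.08832 m³/s
w_2 = (7.4 − 1.7)/2 = 2.85 m; q_2 = 0.50 × 0.35 × 2.85 = 0.4988 m³/s
w_3 = (8.4 − 6.3)/2 = 1.05 m; q_3 = 0.55 × 0.47 × 1.05 = 0.2714 m³/s
w_4 = (11.6 − 7.4)/2 = 2.1 m; q_4 = 0.43 × 0.33 × 2.1 = 0.2980 m³/s
w_5 = (12.7 − 8.4)/2 = 2.15 m; q_5 = 0.40 × 0.30 × 2.15 = 0.2580 m³/s
w_6 = (14.0 − 11.6)/2 = 1.2 m; q_6 = 0.38 × 0.26 × 1.2 = 0.1186 m³/s
w_7 = (15.8 − 12.7)/2 = 1.55 m; q_7 = 0.28 × 0.21 × 1.55 = 0.09114 m³/s
w_8 = (15.8 − 14.0)/2 = 0.9 m; q_8 = 0.32 × 0.08 × 0.9 = 0.02304 m³/s
Q = Σ qᵢ = 1.647 m³/s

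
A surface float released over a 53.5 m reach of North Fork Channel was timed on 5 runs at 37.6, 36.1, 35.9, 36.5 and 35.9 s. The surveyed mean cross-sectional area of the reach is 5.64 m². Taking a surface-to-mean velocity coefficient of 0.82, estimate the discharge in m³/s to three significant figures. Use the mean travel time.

t̄ = (37.6 + 36.1 + 35.9 + 36.5 + 35.9) / 5 = 36.4 s
v_surface = L / t̄ = 53.5 / 36.4 = 1.470 m/s
v_mean = 0.82 × 1.470 = 1.205 m/s
Q = A × v_mean = 5.64 × 1.205 = 6.797 m³/s

6.80 m³/s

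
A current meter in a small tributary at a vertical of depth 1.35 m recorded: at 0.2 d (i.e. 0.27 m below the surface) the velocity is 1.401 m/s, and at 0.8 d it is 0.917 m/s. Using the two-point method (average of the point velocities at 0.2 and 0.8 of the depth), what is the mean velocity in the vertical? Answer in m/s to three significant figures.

1.16 m/s

v̄ = (1.401 + 0.917) / 2 = 1.159 m/s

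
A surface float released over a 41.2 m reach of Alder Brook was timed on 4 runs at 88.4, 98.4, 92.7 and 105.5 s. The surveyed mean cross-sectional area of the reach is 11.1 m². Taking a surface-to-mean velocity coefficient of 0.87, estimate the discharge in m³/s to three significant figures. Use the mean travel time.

t̄ = (88.4 + 98.4 + 92.7 + 105.5) / 4 = 96.25 s
v_surface = L / t̄ = 41.2 / 96.25 = 0.4281 m/s
v_mean = 0.87 × 0.4281 = 0.3724 m/s
Q = A × v_mean = 11.1 × 0.3724 = 4.134 m³/s

4.13 m³/s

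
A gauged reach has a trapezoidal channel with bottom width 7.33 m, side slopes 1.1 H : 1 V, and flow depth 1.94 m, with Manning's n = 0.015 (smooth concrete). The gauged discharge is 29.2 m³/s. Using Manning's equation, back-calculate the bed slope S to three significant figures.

0.000363

A = (b + z·y)·y = (7.33 + 1.1×1.94)×1.94 = 18.36 m²
P = b + 2y√(1+z²) = 7.33 + 2×1.94×√(1+1.1²) = 13.10 m
R = A/P = 18.36/13.10 = 1.402 m
S = (Q·n / (1·A·R^(2/3)))² = (29.2×0.015 / (1×18.36×1.253))² = 0.0003628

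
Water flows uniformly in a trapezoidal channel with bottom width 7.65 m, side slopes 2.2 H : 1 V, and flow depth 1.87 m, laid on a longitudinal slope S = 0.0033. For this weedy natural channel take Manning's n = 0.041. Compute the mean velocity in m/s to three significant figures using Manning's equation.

1.68 m/s

A = (b + z·y)·y = (7.65 + 2.2×1.87)×1.87 = 22.00 m²
P = b + 2y√(1+z²) = 7.65 + 2×1.87×√(1+2.2²) = 16.69 m
R = A/P = 22.00/16.69 = 1.318 m
Q = (1/n)·A·R^(2/3)·S^(1/2) = (1/0.041) × 22.00 × 1.318^(2/3) × 0.0033^(1/2) = 37.06 m³/s
V = Q/A = 37.06/22.00 = 1.684 m/s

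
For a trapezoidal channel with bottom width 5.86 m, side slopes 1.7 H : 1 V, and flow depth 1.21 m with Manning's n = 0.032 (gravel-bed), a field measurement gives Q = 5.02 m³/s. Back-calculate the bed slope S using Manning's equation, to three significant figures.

0.000323

A = (b + z·y)·y = (5.86 + 1.7×1.21)×1.21 = 9.580 m²
P = b + 2y√(1+z²) = 5.86 + 2×1.21×√(1+1.7²) = 10.63 m
R = A/P = 9.580/10.63 = 0.9009 m
S = (Q·n / (1·A·R^(2/3)))² = (5.02×0.032 / (1×9.580×0.9328))² = 0.0003232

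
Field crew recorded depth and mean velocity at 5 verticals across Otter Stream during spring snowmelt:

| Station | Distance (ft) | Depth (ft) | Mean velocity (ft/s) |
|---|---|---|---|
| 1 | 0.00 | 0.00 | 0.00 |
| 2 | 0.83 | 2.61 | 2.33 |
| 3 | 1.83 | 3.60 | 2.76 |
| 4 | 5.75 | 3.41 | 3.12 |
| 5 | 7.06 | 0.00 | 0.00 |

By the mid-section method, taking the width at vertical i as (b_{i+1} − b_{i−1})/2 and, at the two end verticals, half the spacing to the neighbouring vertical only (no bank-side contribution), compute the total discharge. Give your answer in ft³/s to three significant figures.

w_2 = (1.83 − 0.00)/2 = 0.915 ft; q_2 = 2.33 × 2.61 × 0.915 = 5.564 ft³/s
w_3 = (5.75 − 0.83)/2 = 2.46 ft; q_3 = 2.76 × 3.60 × 2.46 = 24.44 ft³/s
w_4 = (7.06 − 1.83)/2 = 2.615 ft; q_4 = 3.12 × 3.41 × 2.615 = 27.82 ft³/s
Stations 1, 5 contribute zero (depth or velocity is 0).
Q = Σ qᵢ = 57.83 ft³/s

57.8 ft³/s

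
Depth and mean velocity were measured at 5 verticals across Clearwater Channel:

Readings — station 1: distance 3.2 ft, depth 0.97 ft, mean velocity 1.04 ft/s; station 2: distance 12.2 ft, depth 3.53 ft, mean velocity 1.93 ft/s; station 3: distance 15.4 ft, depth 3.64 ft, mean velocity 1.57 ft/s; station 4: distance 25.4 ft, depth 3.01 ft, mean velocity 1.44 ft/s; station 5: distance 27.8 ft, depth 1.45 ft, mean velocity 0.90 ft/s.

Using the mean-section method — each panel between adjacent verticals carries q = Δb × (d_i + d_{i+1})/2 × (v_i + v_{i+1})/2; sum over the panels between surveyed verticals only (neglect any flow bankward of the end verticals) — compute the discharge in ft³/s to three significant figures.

Panel 1-2: Δb = 9 ft, d̄ = (0.97+3.53)/2 = 2.25, v̄ = (1.04+1.93)/2 = 1.485 → q = 9×2.25×1.485 = 30.07 ft³/s
Panel 2-3: Δb = 3.2 ft, d̄ = (3.53+3.64)/2 = 3.585, v̄ = (1.93+1.57)/2 = 1.75 → q = 3.2×3.585×1.75 = 20.08 ft³/s
Panel 3-4: Δb = 10 ft, d̄ = (3.64+3.01)/2 = 3.325, v̄ = (1.57+1.44)/2 = 1.505 → q = 10×3.325×1.505 = 50.04 ft³/s
Panel 4-5: Δb = 2.4 ft, d̄ = (3.01+1.45)/2 = 2.23, v̄ = (1.44+0.90)/2 = 1.17 → q = 2.4×2.23×1.17 = 6.262 ft³/s
Q = Σ q = 106.5 ft³/s

106 ft³/s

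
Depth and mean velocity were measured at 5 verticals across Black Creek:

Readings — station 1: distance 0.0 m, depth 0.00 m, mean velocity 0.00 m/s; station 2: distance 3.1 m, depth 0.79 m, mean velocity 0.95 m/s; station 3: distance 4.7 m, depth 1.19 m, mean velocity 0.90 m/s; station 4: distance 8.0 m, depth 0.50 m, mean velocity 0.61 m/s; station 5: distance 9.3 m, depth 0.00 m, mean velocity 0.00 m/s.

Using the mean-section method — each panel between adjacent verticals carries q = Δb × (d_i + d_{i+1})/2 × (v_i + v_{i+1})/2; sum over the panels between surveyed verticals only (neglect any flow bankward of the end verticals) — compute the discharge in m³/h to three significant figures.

Panel 1-2: Δb = 3.1 m, d̄ = (0.00+0.79)/2 = 0.395, v̄ = (0.00+0.95)/2 = 0.475 → q = 3.1×0.395×0.475 = 0.5816 m³/s
Panel 2-3: Δb = 1.6 m, d̄ = (0.79+1.19)/2 = 0.99, v̄ = (0.95+0.90)/2 = 0.925 → q = 1.6×0.99×0.925 = 1.465 m³/s
Panel 3-4: Δb = 3.3 m, d̄ = (1.19+0.50)/2 = 0.845, v̄ = (0.90+0.61)/2 = 0.755 → q = 3.3×0.845×0.755 = 2.105 m³/s
Panel 4-5: Δb = 1.3 m, d̄ = (0.50+0.00)/2 = 0.25, v̄ = (0.61+0.00)/2 = 0.305 → q = 1.3×0.25×0.305 = 0.09913 m³/s
Q = Σ q = 4.251 m³/s
= 4.251 × 3600 = 15300 m³/h

15300 m³/h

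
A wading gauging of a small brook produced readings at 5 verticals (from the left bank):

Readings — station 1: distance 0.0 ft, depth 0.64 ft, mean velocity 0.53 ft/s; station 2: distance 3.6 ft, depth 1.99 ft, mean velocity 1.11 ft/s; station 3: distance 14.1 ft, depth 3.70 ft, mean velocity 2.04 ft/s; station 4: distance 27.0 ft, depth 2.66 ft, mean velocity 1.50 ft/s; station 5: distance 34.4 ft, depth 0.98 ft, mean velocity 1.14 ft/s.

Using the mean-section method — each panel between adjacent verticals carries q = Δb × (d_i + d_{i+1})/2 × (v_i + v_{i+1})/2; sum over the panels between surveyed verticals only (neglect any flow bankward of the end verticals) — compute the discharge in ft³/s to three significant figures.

Panel 1-2: Δb = 3.6 ft, d̄ = (0.64+1.99)/2 = 1.315, v̄ = (0.53+1.11)/2 = 0.82 → q = 3.6×1.315×0.82 = 3.882 ft³/s
Panel 2-3: Δb = 10.5 ft, d̄ = (1.99+3.70)/2 = 2.845, v̄ = (1.11+2.04)/2 = 1.575 → q = 10.5×2.845×1.575 = 47.05 ft³/s
Panel 3-4: Δb = 12.9 ft, d̄ = (3.70+2.66)/2 = 3.18, v̄ = (2.04+1.50)/2 = 1.77 → q = 12.9×3.18×1.77 = 72.61 ft³/s
Panel 4-5: Δb = 7.4 ft, d̄ = (2.66+0.98)/2 = 1.82, v̄ = (1.50+1.14)/2 = 1.32 → q = 7.4×1.82×1.32 = 17.78 ft³/s
Q = Σ q = 141.3 ft³/s

141 ft³/s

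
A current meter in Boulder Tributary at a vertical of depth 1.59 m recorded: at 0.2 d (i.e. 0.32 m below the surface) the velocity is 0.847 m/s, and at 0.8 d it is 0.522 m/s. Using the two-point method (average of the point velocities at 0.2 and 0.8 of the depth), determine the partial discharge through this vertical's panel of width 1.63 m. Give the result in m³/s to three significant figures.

v̄ = (0.847 + 0.522) / 2 = 0.6845 m/s
q = v̄ × d × w = 0.6845 × 1.59 × 1.63 = 1.774 m³/s

1.77 m³/s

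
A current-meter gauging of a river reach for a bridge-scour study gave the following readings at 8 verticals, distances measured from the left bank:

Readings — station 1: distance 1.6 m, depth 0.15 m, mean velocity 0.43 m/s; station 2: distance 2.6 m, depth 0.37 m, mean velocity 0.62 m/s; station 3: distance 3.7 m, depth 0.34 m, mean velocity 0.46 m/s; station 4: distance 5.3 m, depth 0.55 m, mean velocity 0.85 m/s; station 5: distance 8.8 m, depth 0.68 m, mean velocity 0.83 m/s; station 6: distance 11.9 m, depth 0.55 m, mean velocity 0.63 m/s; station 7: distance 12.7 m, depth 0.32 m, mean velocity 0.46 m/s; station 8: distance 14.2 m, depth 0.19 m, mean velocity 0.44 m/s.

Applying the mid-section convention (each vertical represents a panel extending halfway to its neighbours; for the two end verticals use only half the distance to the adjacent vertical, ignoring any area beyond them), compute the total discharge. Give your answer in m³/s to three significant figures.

w_1 = (2.6 − 1.6)/2 = 0.5 m; q_1 = 0.43 × 0.15 × 0.5 = 0.03225 m³/s
w_2 = (3.7 − 1.6)/2 = 1.05 m; q_2 = 0.62 × 0.37 × 1.05 = 0.2409 m³/s
w_3 = (5.3 − 2.6)/2 = 1.35 m; q_3 = 0.46 × 0.34 × 1.35 = 0.2111 m³/s
w_4 = (8.8 − 3.7)/2 = 2.55 m; q_4 = 0.85 × 0.55 × 2.55 = 1.192 m³/s
w_5 = (11.9 − 5.3)/2 = 3.3 m; q_5 = 0.83 × 0.68 × 3.3 = 1.863 m³/s
w_6 = (12.7 − 8.8)/2 = 1.95 m; q_6 = 0.63 × 0.55 × 1.95 = 0.6757 m³/s
w_7 = (14.2 − 11.9)/2 = 1.15 m; q_7 = 0.46 × 0.32 × 1.15 = 0.1693 m³/s
w_8 = (14.2 − 12.7)/2 = 0.75 m; q_8 = 0.44 × 0.19 × 0.75 = 0.06270 m³/s
Q = Σ qᵢ = 4.447 m³/s

4.45 m³/s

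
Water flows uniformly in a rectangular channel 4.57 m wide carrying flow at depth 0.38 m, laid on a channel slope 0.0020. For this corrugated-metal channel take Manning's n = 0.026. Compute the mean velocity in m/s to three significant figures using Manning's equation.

A = b·y = 4.57 × 0.38 = 1.737 m²
P = b + 2y = 4.57 + 2×0.38 = 5.330 m
R = A/P = 1.737/5.330 = 0.3258 m
Q = (1/n)·A·R^(2/3)·S^(1/2) = (1/0.026) × 1.737 × 0.3258^(2/3) × 0.0020^(1/2) = 1.414 m³/s
V = Q/A = 1.414/1.737 = 0.8144 m/s

0.814 m/s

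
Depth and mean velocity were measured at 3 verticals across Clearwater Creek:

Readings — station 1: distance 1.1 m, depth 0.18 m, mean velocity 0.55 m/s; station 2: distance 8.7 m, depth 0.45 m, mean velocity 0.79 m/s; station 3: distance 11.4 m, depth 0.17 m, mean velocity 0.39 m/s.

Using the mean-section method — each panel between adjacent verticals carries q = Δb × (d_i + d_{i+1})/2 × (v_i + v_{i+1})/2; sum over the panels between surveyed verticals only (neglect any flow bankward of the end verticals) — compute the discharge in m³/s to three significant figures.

2.10 m³/s

Panel 1-2: Δb = 7.6 m, d̄ = (0.18+0.45)/2 = 0.315, v̄ = (0.55+0.79)/2 = 0.67 → q = 7.6×0.315×0.67 = 1.604 m³/s
Panel 2-3: Δb = 2.7 m, d̄ = (0.45+0.17)/2 = 0.31, v̄ = (0.79+0.39)/2 = 0.59 → q = 2.7×0.31×0.59 = 0.4938 m³/s
Q = Σ q = 2.098 m³/s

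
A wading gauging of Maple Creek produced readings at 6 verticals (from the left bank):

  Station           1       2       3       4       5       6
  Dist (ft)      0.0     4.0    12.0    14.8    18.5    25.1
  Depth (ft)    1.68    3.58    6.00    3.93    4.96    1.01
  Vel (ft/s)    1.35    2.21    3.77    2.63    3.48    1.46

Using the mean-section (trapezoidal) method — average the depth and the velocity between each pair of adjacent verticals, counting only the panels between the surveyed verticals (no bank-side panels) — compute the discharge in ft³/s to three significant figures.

277 ft³/s

Panel 1-2: Δb = 4 ft, d̄ = (1.68+3.58)/2 = 2.63, v̄ = (1.35+2.21)/2 = 1.78 → q = 4×2.63×1.78 = 18.73 ft³/s
Panel 2-3: Δb = 8 ft, d̄ = (3.58+6.00)/2 = 4.79, v̄ = (2.21+3.77)/2 = 2.99 → q = 8×4.79×2.99 = 114.6 ft³/s
Panel 3-4: Δb = 2.8 ft, d̄ = (6.00+3.93)/2 = 4.965, v̄ = (3.77+2.63)/2 = 3.2 → q = 2.8×4.965×3.2 = 44.49 ft³/s
Panel 4-5: Δb = 3.7 ft, d̄ = (3.93+4.96)/2 = 4.445, v̄ = (2.63+3.48)/2 = 3.055 → q = 3.7×4.445×3.055 = 50.24 ft³/s
Panel 5-6: Δb = 6.6 ft, d̄ = (4.96+1.01)/2 = 2.985, v̄ = (3.48+1.46)/2 = 2.47 → q = 6.6×2.985×2.47 = 48.66 ft³/s
Q = Σ q = 276.7 ft³/s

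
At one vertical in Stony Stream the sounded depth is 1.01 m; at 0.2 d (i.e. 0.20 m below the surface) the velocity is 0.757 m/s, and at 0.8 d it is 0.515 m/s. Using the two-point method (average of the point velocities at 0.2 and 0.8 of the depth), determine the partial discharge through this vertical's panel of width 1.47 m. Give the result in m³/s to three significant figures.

0.944 m³/s

v̄ = (0.757 + 0.515) / 2 = 0.6360 m/s
q = v̄ × d × w = 0.6360 × 1.01 × 1.47 = 0.9443 m³/s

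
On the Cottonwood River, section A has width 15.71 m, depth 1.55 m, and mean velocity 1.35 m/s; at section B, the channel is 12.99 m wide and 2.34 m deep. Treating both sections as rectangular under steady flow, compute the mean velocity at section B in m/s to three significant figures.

1.08 m/s

Q = A₁V₁ = (15.71×1.55) × 1.35 = 32.87 m³/s
A₂ = 12.99 × 2.34 = 30.40 m²
V₂ = Q/A₂ = 32.87/30.40 = 1.081 m/s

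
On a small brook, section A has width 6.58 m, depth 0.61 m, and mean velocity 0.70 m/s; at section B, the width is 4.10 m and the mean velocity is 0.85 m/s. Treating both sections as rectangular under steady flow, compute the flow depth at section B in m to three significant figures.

0.806 m

Q = A₁V₁ = (6.58×0.61) × 0.70 = 2.810 m³/s
d₂ = Q/(b₂ V₂) = 2.810/(4.10×0.85) = 0.8062 m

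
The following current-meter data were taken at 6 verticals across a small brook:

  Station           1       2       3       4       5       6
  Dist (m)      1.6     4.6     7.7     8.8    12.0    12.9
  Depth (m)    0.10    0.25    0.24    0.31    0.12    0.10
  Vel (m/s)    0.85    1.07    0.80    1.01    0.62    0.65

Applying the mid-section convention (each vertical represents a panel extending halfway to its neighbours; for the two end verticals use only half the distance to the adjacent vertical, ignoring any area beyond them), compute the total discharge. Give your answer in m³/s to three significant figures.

w_1 = (4.6 − 1.6)/2 = 1.5 m; q_1 = 0.85 × 0.10 × 1.5 = 0.1275 m³/s
w_2 = (7.7 − 1.6)/2 = 3.05 m; q_2 = 1.07 × 0.25 × 3.05 = 0.8159 m³/s
w_3 = (8.8 − 4.6)/2 = 2.1 m; q_3 = 0.80 × 0.24 × 2.1 = 0.4032 m³/s
w_4 = (12.0 − 7.7)/2 = 2.15 m; q_4 = 1.01 × 0.31 × 2.15 = 0.6732 m³/s
w_5 = (12.9 − 8.8)/2 = 2.05 m; q_5 = 0.62 × 0.12 × 2.05 = 0.1525 m³/s
w_6 = (12.9 − 12.0)/2 = 0.45 m; q_6 = 0.65 × 0.10 × 0.45 = 0.02925 m³/s
Q = Σ qᵢ = 2.202 m³/s

2.20 m³/s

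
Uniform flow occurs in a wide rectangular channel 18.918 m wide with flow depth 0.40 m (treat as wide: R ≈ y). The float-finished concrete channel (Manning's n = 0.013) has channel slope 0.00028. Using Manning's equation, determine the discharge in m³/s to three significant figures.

A = b·y = 18.918 × 0.40 = 7.567 m²
Wide channel: R ≈ y = 0.40 m
Q = (1/n)·A·R^(2/3)·S^(1/2) = (1/0.013) × 7.567 × 0.4000^(2/3) × 0.00028^(1/2) = 5.288 m³/s

5.29 m³/s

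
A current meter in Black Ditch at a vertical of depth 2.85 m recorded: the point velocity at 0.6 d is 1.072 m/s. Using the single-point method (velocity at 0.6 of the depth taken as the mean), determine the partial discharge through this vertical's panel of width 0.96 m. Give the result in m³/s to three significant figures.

2.93 m³/s

v̄ = v₀.₆ = 1.072 m/s
q = v̄ × d × w = 1.072 × 2.85 × 0.96 = 2.933 m³/s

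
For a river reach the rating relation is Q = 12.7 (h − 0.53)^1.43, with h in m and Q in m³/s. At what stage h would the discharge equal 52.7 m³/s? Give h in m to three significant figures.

3.24 m

h − h₀ = (Q/C)^(1/b) = (52.7/12.7)^(1/1.43) = 2.705 m
h = 0.53 + 2.705 = 3.235 m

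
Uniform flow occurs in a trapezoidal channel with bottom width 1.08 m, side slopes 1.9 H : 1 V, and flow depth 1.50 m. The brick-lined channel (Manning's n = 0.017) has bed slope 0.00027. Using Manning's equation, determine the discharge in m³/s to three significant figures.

A = (b + z·y)·y = (1.08 + 1.9×1.50)×1.50 = 5.895 m²
P = b + 2y√(1+z²) = 1.08 + 2×1.50×√(1+1.9²) = 7.521 m
R = A/P = 5.895/7.521 = 0.7838 m
Q = (1/n)·A·R^(2/3)·S^(1/2) = (1/0.017) × 5.895 × 0.7838^(2/3) × 0.00027^(1/2) = 4.844 m³/s

4.84 m³/s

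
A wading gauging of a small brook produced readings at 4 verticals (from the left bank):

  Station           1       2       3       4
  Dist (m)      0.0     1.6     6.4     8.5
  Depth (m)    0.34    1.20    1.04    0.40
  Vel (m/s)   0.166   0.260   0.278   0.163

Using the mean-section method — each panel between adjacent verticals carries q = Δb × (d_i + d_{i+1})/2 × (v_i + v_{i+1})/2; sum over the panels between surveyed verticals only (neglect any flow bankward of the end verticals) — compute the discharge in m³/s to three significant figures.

2.04 m³/s

Panel 1-2: Δb = 1.6 m, d̄ = (0.34+1.20)/2 = 0.77, v̄ = (0.166+0.260)/2 = 0.213 → q = 1.6×0.77×0.213 = 0.2624 m³/s
Panel 2-3: Δb = 4.8 m, d̄ = (1.20+1.04)/2 = 1.12, v̄ = (0.260+0.278)/2 = 0.269 → q = 4.8×1.12×0.269 = 1.446 m³/s
Panel 3-4: Δb = 2.1 m, d̄ = (1.04+0.40)/2 = 0.72, v̄ = (0.278+0.163)/2 = 0.2205 → q = 2.1×0.72×0.2205 = 0.3334 m³/s
Q = Σ q = 2.042 m³/s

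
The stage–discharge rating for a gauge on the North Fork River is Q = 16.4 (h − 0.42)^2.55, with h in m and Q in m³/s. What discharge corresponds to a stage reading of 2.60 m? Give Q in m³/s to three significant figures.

120 m³/s

Q = 16.4 × (2.60 − 0.42)^2.55 = 16.4 × 2.18^2.55 = 119.6 m³/s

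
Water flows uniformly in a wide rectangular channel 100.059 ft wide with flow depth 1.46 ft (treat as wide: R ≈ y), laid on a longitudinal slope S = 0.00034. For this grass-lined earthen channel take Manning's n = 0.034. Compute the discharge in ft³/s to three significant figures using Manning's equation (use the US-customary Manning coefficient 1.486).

152 ft³/s

A = b·y = 100.059 × 1.46 = 146.1 ft²
Wide channel: R ≈ y = 1.46 ft
Q = (1.486/n)·A·R^(2/3)·S^(1/2) = (1.486/0.034) × 146.1 × 1.460^(2/3) × 0.00034^(1/2) = 151.5 ft³/s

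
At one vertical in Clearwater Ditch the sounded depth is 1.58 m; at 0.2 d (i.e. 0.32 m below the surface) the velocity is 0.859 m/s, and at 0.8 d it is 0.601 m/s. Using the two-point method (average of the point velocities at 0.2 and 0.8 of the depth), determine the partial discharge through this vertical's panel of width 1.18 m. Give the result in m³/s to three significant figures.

v̄ = (0.859 + 0.601) / 2 = 0.7300 m/s
q = v̄ × d × w = 0.7300 × 1.58 × 1.18 = 1.361 m³/s

1.36 m³/s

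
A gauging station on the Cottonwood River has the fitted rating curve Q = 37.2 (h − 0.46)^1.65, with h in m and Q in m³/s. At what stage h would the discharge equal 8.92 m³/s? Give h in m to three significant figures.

0.881 m

h − h₀ = (Q/C)^(1/b) = (8.92/37.2)^(1/1.65) = 0.4209 m
h = 0.46 + 0.4209 = 0.8809 m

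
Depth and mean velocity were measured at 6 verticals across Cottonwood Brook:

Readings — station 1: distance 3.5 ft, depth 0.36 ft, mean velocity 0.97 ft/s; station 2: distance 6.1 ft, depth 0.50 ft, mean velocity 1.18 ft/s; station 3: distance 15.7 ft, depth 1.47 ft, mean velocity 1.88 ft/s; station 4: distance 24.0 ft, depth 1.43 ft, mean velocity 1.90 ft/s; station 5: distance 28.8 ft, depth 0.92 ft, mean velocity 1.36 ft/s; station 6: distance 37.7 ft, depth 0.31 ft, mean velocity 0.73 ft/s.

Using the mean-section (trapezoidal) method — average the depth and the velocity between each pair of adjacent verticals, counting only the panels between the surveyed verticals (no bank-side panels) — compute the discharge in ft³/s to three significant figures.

Panel 1-2: Δb = 2.6 ft, d̄ = (0.36+0.50)/2 = 0.43, v̄ = (0.97+1.18)/2 = 1.075 → q = 2.6×0.43×1.075 = 1.202 ft³/s
Panel 2-3: Δb = 9.6 ft, d̄ = (0.50+1.47)/2 = 0.985, v̄ = (1.18+1.88)/2 = 1.53 → q = 9.6×0.985×1.53 = 14.47 ft³/s
Panel 3-4: Δb = 8.3 ft, d̄ = (1.47+1.43)/2 = 1.45, v̄ = (1.88+1.90)/2 = 1.89 → q = 8.3×1.45×1.89 = 22.75 ft³/s
Panel 4-5: Δb = 4.8 ft, d̄ = (1.43+0.92)/2 = 1.175, v̄ = (1.90+1.36)/2 = 1.63 → q = 4.8×1.175×1.63 = 9.193 ft³/s
Panel 5-6: Δb = 8.9 ft, d̄ = (0.92+0.31)/2 = 0.615, v̄ = (1.36+0.73)/2 = 1.045 → q = 8.9×0.615×1.045 = 5.720 ft³/s
Q = Σ q = 53.33 ft³/s

53.3 ft³/s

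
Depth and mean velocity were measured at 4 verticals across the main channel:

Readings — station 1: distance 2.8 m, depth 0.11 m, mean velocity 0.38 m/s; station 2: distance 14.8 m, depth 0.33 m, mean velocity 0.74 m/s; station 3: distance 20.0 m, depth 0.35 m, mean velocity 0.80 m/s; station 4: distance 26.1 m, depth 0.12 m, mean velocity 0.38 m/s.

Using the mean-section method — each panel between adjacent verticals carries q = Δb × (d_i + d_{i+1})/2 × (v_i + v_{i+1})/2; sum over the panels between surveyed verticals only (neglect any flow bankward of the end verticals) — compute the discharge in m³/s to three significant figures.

3.69 m³/s

Panel 1-2: Δb = 12 m, d̄ = (0.11+0.33)/2 = 0.22, v̄ = (0.38+0.74)/2 = 0.56 → q = 12×0.22×0.56 = 1.478 m³/s
Panel 2-3: Δb = 5.2 m, d̄ = (0.33+0.35)/2 = 0.34, v̄ = (0.74+0.80)/2 = 0.77 → q = 5.2×0.34×0.77 = 1.361 m³/s
Panel 3-4: Δb = 6.1 m, d̄ = (0.35+0.12)/2 = 0.235, v̄ = (0.80+0.38)/2 = 0.59 → q = 6.1×0.235×0.59 = 0.8458 m³/s
Q = Σ q = 3.686 m³/s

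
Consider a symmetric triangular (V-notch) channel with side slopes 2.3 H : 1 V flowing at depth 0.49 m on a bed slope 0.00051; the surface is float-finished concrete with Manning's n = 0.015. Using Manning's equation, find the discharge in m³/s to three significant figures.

0.307 m³/s

A = z·y² = 2.3×0.49² = 0.5522 m²
P = 2y√(1+z²) = 2×0.49×√(1+2.3²) = 2.458 m
R = A/P = 0.5522/2.458 = 0.2247 m
Q = (1/n)·A·R^(2/3)·S^(1/2) = (1/0.015) × 0.5522 × 0.2247^(2/3) × 0.00051^(1/2) = 0.3073 m³/s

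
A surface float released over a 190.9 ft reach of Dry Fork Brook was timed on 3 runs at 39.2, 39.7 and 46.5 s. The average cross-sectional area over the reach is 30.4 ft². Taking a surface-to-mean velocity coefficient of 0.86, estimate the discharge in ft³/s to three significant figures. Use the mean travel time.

119 ft³/s

t̄ = (39.2 + 39.7 + 46.5) / 3 = 41.8 s
v_surface = L / t̄ = 190.9 / 41.8 = 4.567 ft/s
v_mean = 0.86 × 4.567 = 3.928 ft/s
Q = A × v_mean = 30.4 × 3.928 = 119.4 ft³/s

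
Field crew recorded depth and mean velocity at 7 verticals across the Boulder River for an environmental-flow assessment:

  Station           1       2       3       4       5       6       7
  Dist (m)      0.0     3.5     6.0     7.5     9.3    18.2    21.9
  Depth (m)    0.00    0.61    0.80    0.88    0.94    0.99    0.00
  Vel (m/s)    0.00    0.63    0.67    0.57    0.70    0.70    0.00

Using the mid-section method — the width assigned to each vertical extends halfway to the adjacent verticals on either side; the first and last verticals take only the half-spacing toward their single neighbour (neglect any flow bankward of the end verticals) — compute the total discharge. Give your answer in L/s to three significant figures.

10900 L/s

w_2 = (6.0 − 0.0)/2 = 3 m; q_2 = 0.63 × 0.61 × 3 = 1.153 m³/s
w_3 = (7.5 − 3.5)/2 = 2 m; q_3 = 0.67 × 0.80 × 2 = 1.072 m³/s
w_4 = (9.3 − 6.0)/2 = 1.65 m; q_4 = 0.57 × 0.88 × 1.65 = 0.8276 m³/s
w_5 = (18.2 − 7.5)/2 = 5.35 m; q_5 = 0.70 × 0.94 × 5.35 = 3.520 m³/s
w_6 = (21.9 − 9.3)/2 = 6.3 m; q_6 = 0.70 × 0.99 × 6.3 = 4.366 m³/s
Stations 1, 7 contribute zero (depth or velocity is 0).
Q = Σ qᵢ = 10.94 m³/s
= 10.94 × 1000 = 10940 L/s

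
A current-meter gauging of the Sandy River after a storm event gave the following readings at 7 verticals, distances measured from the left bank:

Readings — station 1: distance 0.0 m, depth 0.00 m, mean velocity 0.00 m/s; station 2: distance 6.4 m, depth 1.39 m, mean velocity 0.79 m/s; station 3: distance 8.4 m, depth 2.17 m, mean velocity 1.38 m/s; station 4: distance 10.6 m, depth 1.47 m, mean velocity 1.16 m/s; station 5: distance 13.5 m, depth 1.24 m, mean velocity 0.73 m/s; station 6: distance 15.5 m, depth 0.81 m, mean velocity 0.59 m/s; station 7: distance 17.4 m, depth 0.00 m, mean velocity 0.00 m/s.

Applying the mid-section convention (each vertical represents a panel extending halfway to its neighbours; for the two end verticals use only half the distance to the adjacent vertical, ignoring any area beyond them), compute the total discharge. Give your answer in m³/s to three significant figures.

w_2 = (8.4 − 0.0)/2 = 4.2 m; q_2 = 0.79 × 1.39 × 4.2 = 4.612 m³/s
w_3 = (10.6 − 6.4)/2 = 2.1 m; q_3 = 1.38 × 2.17 × 2.1 = 6.289 m³/s
w_4 = (13.5 − 8.4)/2 = 2.55 m; q_4 = 1.16 × 1.47 × 2.55 = 4.348 m³/s
w_5 = (15.5 − 10.6)/2 = 2.45 m; q_5 = 0.73 × 1.24 × 2.45 = 2.218 m³/s
w_6 = (17.4 − 13.5)/2 = 1.95 m; q_6 = 0.59 × 0.81 × 1.95 = 0.9319 m³/s
Stations 1, 7 contribute zero (depth or velocity is 0).
Q = Σ qᵢ = 18.40 m³/s

18.4 m³/s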